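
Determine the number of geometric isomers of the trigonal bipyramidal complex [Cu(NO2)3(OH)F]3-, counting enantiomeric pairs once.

4

A trigonal bipyramid has two axial and three equatorial sites, which are chemically inequivalent.
Working through the distinct placements yields 4 geometric isomers: OH equatorial, F axial; OH axial, F axial; OH equatorial, F equatorial; OH axial, F equatorial.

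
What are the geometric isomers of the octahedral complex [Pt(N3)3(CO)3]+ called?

An octahedron has six vertices in three trans pairs; every non-trans pair is cis.
Systematic placement gives 2 geometric isomers: N3 mer; N3 fac.

fac and mer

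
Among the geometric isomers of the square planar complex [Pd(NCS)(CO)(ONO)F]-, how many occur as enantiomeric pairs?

A square has two trans pairs of vertices; adjacent vertices are cis.
Systematic placement gives 3 geometric isomers: (CO/NCS trans, F/ONO trans); (CO/ONO trans, F/NCS trans); (CO/F trans, NCS/ONO trans).
Each arrangement has an internal mirror plane or centre of symmetry, so none is chiral.

0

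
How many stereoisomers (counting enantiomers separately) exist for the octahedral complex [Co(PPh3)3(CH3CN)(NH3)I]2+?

An octahedron has six vertices in three trans pairs; every non-trans pair is cis.
There are 4 geometric isomers: PPh3 mer (3 arrangements); PPh3 fac (chiral).
One of these lacks any improper symmetry element and so occurs as an enantiomeric pair, giving 4 + 1 = 5 stereoisomers in total.

5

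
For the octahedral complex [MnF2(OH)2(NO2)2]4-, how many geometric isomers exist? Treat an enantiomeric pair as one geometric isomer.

5

The six octahedral sites form three mutually perpendicular trans pairs.
Working through the distinct placements yields 5 geometric isomers: F trans, OH trans, NO2 trans; F trans, OH cis, NO2 cis; F cis, OH trans, NO2 cis; F cis, OH cis, NO2 cis (chiral); F cis, OH cis, NO2 trans.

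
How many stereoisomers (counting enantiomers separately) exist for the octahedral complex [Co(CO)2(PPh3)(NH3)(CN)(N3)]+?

The six octahedral sites form three mutually perpendicular trans pairs.
Exhaustive case analysis gives 9 geometric isomers.
Of these, 6 lack any improper symmetry element and so occur as enantiomeric pairs, giving 9 + 6 = 15 stereoisomers in total.

15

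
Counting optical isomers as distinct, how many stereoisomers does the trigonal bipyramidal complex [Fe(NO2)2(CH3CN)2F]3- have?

6

In a trigonal bipyramid the two axial positions differ from the three equatorial ones.
Exhaustive case analysis gives 5 geometric isomers.
One of these lacks any improper symmetry element and so occurs as an enantiomeric pair, giving 5 + 1 = 6 stereoisomers in total.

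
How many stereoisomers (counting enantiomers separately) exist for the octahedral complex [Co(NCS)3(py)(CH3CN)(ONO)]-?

The six octahedral sites form three mutually perpendicular trans pairs.
Systematic placement gives 4 geometric isomers: NCS mer (3 arrangements); NCS fac (chiral).
One of these lacks any improper symmetry element and so occurs as an enantiomeric pair, giving 4 + 1 = 5 stereoisomers in total.

5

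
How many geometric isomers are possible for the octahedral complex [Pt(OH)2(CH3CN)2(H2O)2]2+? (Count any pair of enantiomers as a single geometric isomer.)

The six octahedral sites form three mutually perpendicular trans pairs.
Working through the distinct placements yields 5 geometric isomers: OH trans, CH3CN trans, H2O trans; OH cis, CH3CN trans, H2O cis; OH trans, CH3CN cis, H2O cis; OH cis, CH3CN cis, H2O cis (chiral); OH cis, CH3CN cis, H2O trans.

5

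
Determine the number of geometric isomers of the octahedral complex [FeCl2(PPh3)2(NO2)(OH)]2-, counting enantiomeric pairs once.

6

The six octahedral sites form three mutually perpendicular trans pairs.
The distinct arrangements are (6 in all): Cl trans, PPh3 trans; Cl trans, PPh3 cis; Cl cis, PPh3 trans; Cl cis, PPh3 cis (3 arrangements, 2 chiral).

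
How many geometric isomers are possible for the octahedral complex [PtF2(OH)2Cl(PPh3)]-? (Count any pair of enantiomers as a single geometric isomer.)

An octahedron has six vertices in three trans pairs; every non-trans pair is cis.
Working through the distinct placements yields 6 geometric isomers: F cis, OH cis (3 arrangements, 2 chiral); F cis, OH trans; F trans, OH cis; F trans, OH trans.

6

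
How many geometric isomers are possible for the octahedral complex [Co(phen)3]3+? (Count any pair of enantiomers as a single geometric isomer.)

1

Each phen is bidentate and must span two cis positions.
Only one geometric arrangement is possible; it has no improper symmetry element, so it exists as a pair of enantiomers (2 stereoisomers).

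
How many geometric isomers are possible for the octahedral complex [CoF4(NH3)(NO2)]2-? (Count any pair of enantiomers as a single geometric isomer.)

2

In an octahedral complex each vertex has one trans partner and four cis neighbours.
Working through the distinct placements yields 2 geometric isomers: NH3 and NO2 mutually trans; NH3 and NO2 mutually cis.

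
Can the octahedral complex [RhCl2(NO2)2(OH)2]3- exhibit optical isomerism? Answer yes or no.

yes

Working through the distinct placements yields 5 geometric isomers: Cl trans, NO2 trans, OH trans; Cl trans, NO2 cis, OH cis; Cl cis, NO2 cis, OH trans; Cl cis, NO2 cis, OH cis (chiral); Cl cis, NO2 trans, OH cis.
One of these lacks any improper symmetry element and so occurs as an enantiomeric pair, giving 5 + 1 = 6 stereoisomers in total.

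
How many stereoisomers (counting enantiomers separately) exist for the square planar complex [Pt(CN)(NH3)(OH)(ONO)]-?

3

In a square planar complex each vertex has one trans partner and two cis neighbours.
There are 3 geometric isomers: (CN/OH trans, NH3/ONO trans); (CN/ONO trans, NH3/OH trans); (CN/NH3 trans, OH/ONO trans).
Each arrangement has an internal mirror plane or centre of symmetry, so none is chiral.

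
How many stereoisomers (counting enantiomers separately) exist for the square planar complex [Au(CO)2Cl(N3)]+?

In a square planar complex each vertex has one trans partner and two cis neighbours.
Systematic placement gives 2 geometric isomers: CO cis; CO trans.
Each arrangement has an internal mirror plane or centre of symmetry, so none is chiral.

2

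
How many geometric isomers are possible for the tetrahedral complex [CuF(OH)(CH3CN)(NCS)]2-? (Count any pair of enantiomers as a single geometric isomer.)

All four vertices of a tetrahedron are equivalent and mutually adjacent, so cis/trans isomerism cannot arise.
Only one geometric arrangement is possible; it has no improper symmetry element, so it exists as a pair of enantiomers (2 stereoisomers).

1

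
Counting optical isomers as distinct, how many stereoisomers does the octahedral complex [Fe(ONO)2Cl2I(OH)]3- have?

8

An octahedron has six vertices in three trans pairs; every non-trans pair is cis.
The distinct arrangements are (6 in all): ONO trans, Cl trans; ONO cis, Cl trans; ONO trans, Cl cis; ONO cis, Cl cis (3 arrangements, 2 chiral).
Of these, 2 lack any improper symmetry element and so occur as enantiomeric pairs, giving 6 + 2 = 8 stereoisomers in total.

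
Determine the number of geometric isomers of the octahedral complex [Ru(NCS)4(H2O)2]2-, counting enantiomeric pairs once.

2

The six octahedral sites form three mutually perpendicular trans pairs.
There are 2 geometric isomers: H2O trans; H2O cis.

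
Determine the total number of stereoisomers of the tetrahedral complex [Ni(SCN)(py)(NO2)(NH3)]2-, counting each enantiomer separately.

All four vertices of a tetrahedron are equivalent and mutually adjacent, so cis/trans isomerism cannot arise.
Only one geometric arrangement is possible; it has no improper symmetry element, so it exists as a pair of enantiomers (2 stereoisomers).

2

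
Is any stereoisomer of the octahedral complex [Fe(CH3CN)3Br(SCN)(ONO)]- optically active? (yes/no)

An octahedron has six vertices in three trans pairs; every non-trans pair is cis.
Working through the distinct placements yields 4 geometric isomers: CH3CN mer (3 arrangements); CH3CN fac (chiral).
One of these lacks any improper symmetry element and so occurs as an enantiomeric pair, giving 4 + 1 = 5 stereoisomers in total.

yes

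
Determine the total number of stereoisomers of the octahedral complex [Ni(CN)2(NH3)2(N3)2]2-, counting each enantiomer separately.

6

Systematic placement gives 5 geometric isomers: CN trans, NH3 trans, N3 trans; CN trans, NH3 cis, N3 cis; CN cis, NH3 trans, N3 cis; CN cis, NH3 cis, N3 cis (chiral); CN cis, NH3 cis, N3 trans.
One of these lacks any improper symmetry element and so occurs as an enantiomeric pair, giving 5 + 1 = 6 stereoisomers in total.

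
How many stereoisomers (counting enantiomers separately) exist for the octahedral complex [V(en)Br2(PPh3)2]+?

4

Each en is bidentate and must span two cis positions.
Systematic placement gives 3 geometric isomers: Br trans, PPh3 cis; Br cis, PPh3 cis (chiral); Br cis, PPh3 trans.
One of these lacks any improper symmetry element and so occurs as an enantiomeric pair, giving 3 + 1 = 4 stereoisomers in total.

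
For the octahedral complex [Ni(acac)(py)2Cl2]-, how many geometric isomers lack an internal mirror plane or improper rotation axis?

The six octahedral sites form three mutually perpendicular trans pairs.
Each acac is bidentate and must span two cis positions.
Working through the distinct placements yields 3 geometric isomers: py cis, Cl trans; py trans, Cl cis; py cis, Cl cis (chiral).
One of these lacks any improper symmetry element and so occurs as an enantiomeric pair, giving 3 + 1 = 4 stereoisomers in total.

1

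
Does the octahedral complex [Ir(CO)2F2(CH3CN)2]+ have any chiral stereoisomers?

In an octahedral complex each vertex has one trans partner and four cis neighbours.
The distinct arrangements are (5 in all): CO trans, F trans, CH3CN trans; CO cis, F cis, CH3CN trans; CO cis, F trans, CH3CN cis; CO cis, F cis, CH3CN cis (chiral); CO trans, F cis, CH3CN cis.
One of these lacks any improper symmetry element and so occurs as an enantiomeric pair, giving 5 + 1 = 6 stereoisomers in total.

yes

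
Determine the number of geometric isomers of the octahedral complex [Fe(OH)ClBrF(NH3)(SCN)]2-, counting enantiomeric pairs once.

An octahedron has six vertices in three trans pairs; every non-trans pair is cis.
Systematic enumeration (placing each ligand type in turn and discarding arrangements equivalent by rotation or reflection) gives 15 geometric isomers.

15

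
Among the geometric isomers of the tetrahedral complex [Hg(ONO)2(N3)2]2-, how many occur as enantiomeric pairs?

0

In a tetrahedral complex all four positions are equivalent and every pair of ligands is adjacent — there is no cis/trans distinction.
Only one geometric arrangement is possible.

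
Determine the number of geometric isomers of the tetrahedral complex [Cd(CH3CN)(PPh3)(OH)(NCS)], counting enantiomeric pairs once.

1

Only one geometric arrangement is possible; it has no improper symmetry element, so it exists as a pair of enantiomers (2 stereoisomers).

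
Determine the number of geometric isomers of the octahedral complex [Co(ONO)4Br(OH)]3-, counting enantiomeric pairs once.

The six octahedral sites form three mutually perpendicular trans pairs.
Systematic placement gives 2 geometric isomers: Br and OH mutually trans; Br and OH mutually cis.

2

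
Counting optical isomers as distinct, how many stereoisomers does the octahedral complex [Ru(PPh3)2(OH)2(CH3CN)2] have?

The distinct arrangements are (5 in all): PPh3 trans, OH trans, CH3CN trans; PPh3 cis, OH cis, CH3CN trans; PPh3 trans, OH cis, CH3CN cis; PPh3 cis, OH cis, CH3CN cis (chiral); PPh3 cis, OH trans, CH3CN cis.
One of these lacks any improper symmetry element and so occurs as an enantiomeric pair, giving 5 + 1 = 6 stereoisomers in total.

6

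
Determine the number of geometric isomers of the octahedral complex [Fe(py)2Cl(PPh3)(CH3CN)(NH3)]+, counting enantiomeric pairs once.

In an octahedral complex each vertex has one trans partner and four cis neighbours.
Exhaustive case analysis gives 9 geometric isomers.

9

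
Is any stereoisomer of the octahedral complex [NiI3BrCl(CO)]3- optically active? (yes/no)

The distinct arrangements are (4 in all): I mer (3 arrangements); I fac (chiral).
One of these lacks any improper symmetry element and so occurs as an enantiomeric pair, giving 4 + 1 = 5 stereoisomers in total.

yes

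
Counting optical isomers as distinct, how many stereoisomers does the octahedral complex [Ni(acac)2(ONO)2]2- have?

3

An octahedron has six vertices in three trans pairs; every non-trans pair is cis.
Each acac is bidentate and must span two cis positions.
Working through the distinct placements yields 2 geometric isomers: ONO trans; ONO cis (chiral).
One of these lacks any improper symmetry element and so occurs as an enantiomeric pair, giving 2 + 1 = 3 stereoisomers in total.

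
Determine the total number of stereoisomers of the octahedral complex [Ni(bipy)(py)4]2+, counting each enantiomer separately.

Each bipy is bidentate and must span two cis positions.
Only one geometric arrangement is possible.

1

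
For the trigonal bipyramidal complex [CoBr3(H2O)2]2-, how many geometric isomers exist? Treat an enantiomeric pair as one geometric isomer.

Working through the distinct placements yields 3 geometric isomers: H2O both equatorial; H2O one axial, one equatorial; H2O both axial.

3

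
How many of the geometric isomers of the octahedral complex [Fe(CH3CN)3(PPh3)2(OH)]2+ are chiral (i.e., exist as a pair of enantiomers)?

Working through the distinct placements yields 3 geometric isomers: CH3CN mer, PPh3 trans; CH3CN mer, PPh3 cis; CH3CN fac, PPh3 cis.
Each arrangement has an internal mirror plane or centre of symmetry, so none is chiral.

0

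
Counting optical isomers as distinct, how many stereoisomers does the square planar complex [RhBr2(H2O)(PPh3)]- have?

A square has two trans pairs of vertices; adjacent vertices are cis.
The distinct arrangements are (2 in all): Br cis; Br trans.
Each arrangement has an internal mirror plane or centre of symmetry, so none is chiral.

2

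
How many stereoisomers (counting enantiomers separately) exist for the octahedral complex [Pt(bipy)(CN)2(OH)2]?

4

In an octahedral complex each vertex has one trans partner and four cis neighbours.
Each bipy is bidentate and must span two cis positions.
Systematic placement gives 3 geometric isomers: CN trans, OH cis; CN cis, OH cis (chiral); CN cis, OH trans.
One of these lacks any improper symmetry element and so occurs as an enantiomeric pair, giving 3 + 1 = 4 stereoisomers in total.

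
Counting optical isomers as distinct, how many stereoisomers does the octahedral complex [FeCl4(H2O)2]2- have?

There are 2 geometric isomers: H2O trans; H2O cis.
Each arrangement has an internal mirror plane or centre of symmetry, so none is chiral.

2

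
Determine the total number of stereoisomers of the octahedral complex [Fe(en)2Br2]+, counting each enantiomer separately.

3

Each en is bidentate and must span two cis positions.
There are 2 geometric isomers: Br trans; Br cis (chiral).
One of these lacks any improper symmetry element and so occurs as an enantiomeric pair, giving 2 + 1 = 3 stereoisomers in total.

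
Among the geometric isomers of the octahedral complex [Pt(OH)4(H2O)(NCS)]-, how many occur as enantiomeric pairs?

In an octahedral complex each vertex has one trans partner and four cis neighbours.
There are 2 geometric isomers: H2O and NCS mutually trans; H2O and NCS mutually cis.
Each arrangement has an internal mirror plane or centre of symmetry, so none is chiral.

0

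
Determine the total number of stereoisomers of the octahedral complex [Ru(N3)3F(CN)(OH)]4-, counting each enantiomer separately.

5

The six octahedral sites form three mutually perpendicular trans pairs.
There are 4 geometric isomers: N3 mer (3 arrangements); N3 fac (chiral).
One of these lacks any improper symmetry element and so occurs as an enantiomeric pair, giving 4 + 1 = 5 stereoisomers in total.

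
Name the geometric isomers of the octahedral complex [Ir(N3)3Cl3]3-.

fac and mer

In an octahedral complex each vertex has one trans partner and four cis neighbours.
Working through the distinct placements yields 2 geometric isomers: N3 mer; N3 fac.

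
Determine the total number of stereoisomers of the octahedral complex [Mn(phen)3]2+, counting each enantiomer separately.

2

The six octahedral sites form three mutually perpendicular trans pairs.
Each phen is bidentate and must span two cis positions.
Only one geometric arrangement is possible; it has no improper symmetry element, so it exists as a pair of enantiomers (2 stereoisomers).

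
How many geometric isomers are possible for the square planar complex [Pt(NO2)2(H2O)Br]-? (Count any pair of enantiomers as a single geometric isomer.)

In a square planar complex each vertex has one trans partner and two cis neighbours.
Working through the distinct placements yields 2 geometric isomers: NO2 cis; NO2 trans.

2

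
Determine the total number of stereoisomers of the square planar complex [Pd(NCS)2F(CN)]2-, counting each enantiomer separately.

In a square planar complex each vertex has one trans partner and two cis neighbours.
Working through the distinct placements yields 2 geometric isomers: NCS cis; NCS trans.
Each arrangement has an internal mirror plane or centre of symmetry, so none is chiral.

2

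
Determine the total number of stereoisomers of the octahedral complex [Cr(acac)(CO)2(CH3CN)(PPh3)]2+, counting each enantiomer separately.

6

The six octahedral sites form three mutually perpendicular trans pairs.
Each acac is bidentate and must span two cis positions.
Systematic placement gives 4 geometric isomers: CO cis (3 arrangements, 2 chiral); CO trans.
Of these, 2 lack any improper symmetry element and so occur as enantiomeric pairs, giving 4 + 2 = 6 stereoisomers in total.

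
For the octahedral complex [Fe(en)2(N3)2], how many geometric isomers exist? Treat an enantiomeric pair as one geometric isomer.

2

An octahedron has six vertices in three trans pairs; every non-trans pair is cis.
Each en is bidentate and must span two cis positions.
The distinct arrangements are (2 in all): N3 trans; N3 cis (chiral).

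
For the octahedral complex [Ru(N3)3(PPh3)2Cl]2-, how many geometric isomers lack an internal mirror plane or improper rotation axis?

0

An octahedron has six vertices in three trans pairs; every non-trans pair is cis.
Working through the distinct placements yields 3 geometric isomers: N3 mer, PPh3 trans; N3 fac, PPh3 cis; N3 mer, PPh3 cis.
Each arrangement has an internal mirror plane or centre of symmetry, so none is chiral.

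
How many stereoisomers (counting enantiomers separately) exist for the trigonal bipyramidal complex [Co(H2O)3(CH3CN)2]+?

In a trigonal bipyramid the two axial positions differ from the three equatorial ones.
The distinct arrangements are (3 in all): CH3CN both axial; CH3CN one axial, one equatorial; CH3CN both equatorial.
Each arrangement has an internal mirror plane or centre of symmetry, so none is chiral.

3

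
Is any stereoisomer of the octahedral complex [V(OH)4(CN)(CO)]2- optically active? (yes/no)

no

The six octahedral sites form three mutually perpendicular trans pairs.
There are 2 geometric isomers: CN and CO mutually trans; CN and CO mutually cis.
Each arrangement has an internal mirror plane or centre of symmetry, so none is chiral.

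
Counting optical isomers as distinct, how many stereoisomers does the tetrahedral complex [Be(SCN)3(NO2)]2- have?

1

In a tetrahedral complex all four positions are equivalent and every pair of ligands is adjacent — there is no cis/trans distinction.
Only one geometric arrangement is possible.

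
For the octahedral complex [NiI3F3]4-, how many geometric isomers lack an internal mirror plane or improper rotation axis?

0

An octahedron has six vertices in three trans pairs; every non-trans pair is cis.
There are 2 geometric isomers: I mer; I fac.
Each arrangement has an internal mirror plane or centre of symmetry, so none is chiral.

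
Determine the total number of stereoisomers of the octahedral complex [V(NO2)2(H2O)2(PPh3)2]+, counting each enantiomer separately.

An octahedron has six vertices in three trans pairs; every non-trans pair is cis.
Working through the distinct placements yields 5 geometric isomers: NO2 trans, H2O trans, PPh3 trans; NO2 cis, H2O trans, PPh3 cis; NO2 cis, H2O cis, PPh3 trans; NO2 cis, H2O cis, PPh3 cis (chiral); NO2 trans, H2O cis, PPh3 cis.
One of these lacks any improper symmetry element and so occurs as an enantiomeric pair, giving 5 + 1 = 6 stereoisomers in total.

6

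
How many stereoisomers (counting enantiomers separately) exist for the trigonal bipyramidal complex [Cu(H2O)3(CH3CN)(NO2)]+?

4

In a trigonal bipyramid the two axial positions differ from the three equatorial ones.
The distinct arrangements are (4 in all): CH3CN axial, NO2 equatorial; CH3CN axial, NO2 axial; CH3CN equatorial, NO2 equatorial; CH3CN equatorial, NO2 axial.
Each arrangement has an internal mirror plane or centre of symmetry, so none is chiral.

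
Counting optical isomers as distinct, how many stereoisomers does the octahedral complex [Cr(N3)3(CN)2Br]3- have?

An octahedron has six vertices in three trans pairs; every non-trans pair is cis.
The distinct arrangements are (3 in all): N3 mer, CN cis; N3 mer, CN trans; N3 fac, CN cis.
Each arrangement has an internal mirror plane or centre of symmetry, so none is chiral.

3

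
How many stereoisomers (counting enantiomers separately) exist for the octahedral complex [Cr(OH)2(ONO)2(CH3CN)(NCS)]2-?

In an octahedral complex each vertex has one trans partner and four cis neighbours.
Systematic placement gives 6 geometric isomers: OH trans, ONO trans; OH cis, ONO cis (3 arrangements, 2 chiral); OH cis, ONO trans; OH trans, ONO cis.
Of these, 2 lack any improper symmetry element and so occur as enantiomeric pairs, giving 6 + 2 = 8 stereoisomers in total.

8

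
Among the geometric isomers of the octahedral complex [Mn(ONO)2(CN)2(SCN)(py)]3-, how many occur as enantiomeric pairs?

Systematic placement gives 6 geometric isomers: ONO trans, CN trans; ONO cis, CN trans; ONO cis, CN cis (3 arrangements, 2 chiral); ONO trans, CN cis.
Of these, 2 lack any improper symmetry element and so occur as enantiomeric pairs, giving 6 + 2 = 8 stereoisomers in total.

2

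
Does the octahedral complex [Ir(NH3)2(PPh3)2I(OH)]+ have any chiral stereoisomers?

yes

Systematic placement gives 6 geometric isomers: NH3 cis, PPh3 trans; NH3 cis, PPh3 cis (3 arrangements, 2 chiral); NH3 trans, PPh3 trans; NH3 trans, PPh3 cis.
Of these, 2 lack any improper symmetry element and so occur as enantiomeric pairs, giving 6 + 2 = 8 stereoisomers in total.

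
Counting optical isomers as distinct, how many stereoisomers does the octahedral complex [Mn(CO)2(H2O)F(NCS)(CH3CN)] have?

An octahedron has six vertices in three trans pairs; every non-trans pair is cis.
Placing the ligands in turn and identifying arrangements related by rotation or reflection leaves 9 distinct geometric isomers.
Of these, 6 lack any improper symmetry element and so occur as enantiomeric pairs, giving 9 + 6 = 15 stereoisomers in total.

15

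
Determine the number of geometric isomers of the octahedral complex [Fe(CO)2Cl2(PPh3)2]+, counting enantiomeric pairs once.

The six octahedral sites form three mutually perpendicular trans pairs.
There are 5 geometric isomers: CO trans, Cl trans, PPh3 trans; CO trans, Cl cis, PPh3 cis; CO cis, Cl cis, PPh3 trans; CO cis, Cl cis, PPh3 cis (chiral); CO cis, Cl trans, PPh3 cis.

5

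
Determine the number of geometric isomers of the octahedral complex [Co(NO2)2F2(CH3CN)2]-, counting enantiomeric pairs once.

5

An octahedron has six vertices in three trans pairs; every non-trans pair is cis.
There are 5 geometric isomers: NO2 trans, F trans, CH3CN trans; NO2 cis, F cis, CH3CN trans; NO2 trans, F cis, CH3CN cis; NO2 cis, F cis, CH3CN cis (chiral); NO2 cis, F trans, CH3CN cis.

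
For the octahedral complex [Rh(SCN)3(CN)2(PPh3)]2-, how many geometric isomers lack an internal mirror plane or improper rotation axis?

0

The six octahedral sites form three mutually perpendicular trans pairs.
Systematic placement gives 3 geometric isomers: SCN mer, CN trans; SCN mer, CN cis; SCN fac, CN cis.
Each arrangement has an internal mirror plane or centre of symmetry, so none is chiral.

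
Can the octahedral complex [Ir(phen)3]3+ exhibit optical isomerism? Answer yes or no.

The six octahedral sites form three mutually perpendicular trans pairs.
Each phen is bidentate and must span two cis positions.
Only one geometric arrangement is possible; it has no improper symmetry element, so it exists as a pair of enantiomers (2 stereoisomers).

yes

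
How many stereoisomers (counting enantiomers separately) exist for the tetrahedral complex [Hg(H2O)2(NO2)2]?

1

All four vertices of a tetrahedron are equivalent and mutually adjacent, so cis/trans isomerism cannot arise.
Only one geometric arrangement is possible.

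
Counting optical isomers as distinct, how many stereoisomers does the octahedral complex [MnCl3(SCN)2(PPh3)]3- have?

An octahedron has six vertices in three trans pairs; every non-trans pair is cis.
Systematic placement gives 3 geometric isomers: Cl mer, SCN trans; Cl mer, SCN cis; Cl fac, SCN cis.
Each arrangement has an internal mirror plane or centre of symmetry, so none is chiral.

3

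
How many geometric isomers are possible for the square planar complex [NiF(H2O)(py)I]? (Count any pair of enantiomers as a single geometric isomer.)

A square has two trans pairs of vertices; adjacent vertices are cis.
The distinct arrangements are (3 in all): (F/I trans, H2O/py trans); (F/py trans, H2O/I trans); (F/H2O trans, I/py trans).

3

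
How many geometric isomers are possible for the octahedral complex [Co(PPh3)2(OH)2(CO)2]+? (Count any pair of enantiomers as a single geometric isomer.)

5

An octahedron has six vertices in three trans pairs; every non-trans pair is cis.
Systematic placement gives 5 geometric isomers: PPh3 trans, OH trans, CO trans; PPh3 cis, OH cis, CO trans; PPh3 trans, OH cis, CO cis; PPh3 cis, OH cis, CO cis (chiral); PPh3 cis, OH trans, CO cis.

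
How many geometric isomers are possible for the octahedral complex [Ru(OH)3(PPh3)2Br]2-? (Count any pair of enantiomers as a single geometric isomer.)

3

In an octahedral complex each vertex has one trans partner and four cis neighbours.
The distinct arrangements are (3 in all): OH mer, PPh3 trans; OH fac, PPh3 cis; OH mer, PPh3 cis.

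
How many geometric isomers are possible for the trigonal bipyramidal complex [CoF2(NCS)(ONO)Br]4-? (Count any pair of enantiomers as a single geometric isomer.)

7

A trigonal bipyramid has two axial and three equatorial sites, which are chemically inequivalent.
Exhaustive case analysis gives 7 geometric isomers.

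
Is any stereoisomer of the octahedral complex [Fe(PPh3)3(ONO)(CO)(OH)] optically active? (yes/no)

The six octahedral sites form three mutually perpendicular trans pairs.
The distinct arrangements are (4 in all): PPh3 mer (3 arrangements); PPh3 fac (chiral).
One of these lacks any improper symmetry element and so occurs as an enantiomeric pair, giving 4 + 1 = 5 stereoisomers in total.

yes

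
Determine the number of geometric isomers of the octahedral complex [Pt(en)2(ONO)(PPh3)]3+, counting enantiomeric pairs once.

Each en is bidentate and must span two cis positions.
There are 2 geometric isomers: ONO and PPh3 mutually trans; ONO and PPh3 mutually cis (chiral).

2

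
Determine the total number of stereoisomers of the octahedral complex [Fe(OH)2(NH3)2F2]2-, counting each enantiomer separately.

Systematic placement gives 5 geometric isomers: OH trans, NH3 trans, F trans; OH cis, NH3 cis, F trans; OH trans, NH3 cis, F cis; OH cis, NH3 cis, F cis (chiral); OH cis, NH3 trans, F cis.
One of these lacks any improper symmetry element and so occurs as an enantiomeric pair, giving 5 + 1 = 6 stereoisomers in total.

6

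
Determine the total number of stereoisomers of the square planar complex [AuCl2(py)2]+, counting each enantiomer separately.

2

Working through the distinct placements yields 2 geometric isomers: Cl cis; Cl trans.
Each arrangement has an internal mirror plane or centre of symmetry, so none is chiral.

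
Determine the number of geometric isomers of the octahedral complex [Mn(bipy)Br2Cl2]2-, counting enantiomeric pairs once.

3

In an octahedral complex each vertex has one trans partner and four cis neighbours.
Each bipy is bidentate and must span two cis positions.
Working through the distinct placements yields 3 geometric isomers: Br trans, Cl cis; Br cis, Cl cis (chiral); Br cis, Cl trans.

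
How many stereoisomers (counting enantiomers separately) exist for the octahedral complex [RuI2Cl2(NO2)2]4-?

There are 5 geometric isomers: I trans, Cl trans, NO2 trans; I cis, Cl trans, NO2 cis; I cis, Cl cis, NO2 trans; I cis, Cl cis, NO2 cis (chiral); I trans, Cl cis, NO2 cis.
One of these lacks any improper symmetry element and so occurs as an enantiomeric pair, giving 5 + 1 = 6 stereoisomers in total.

6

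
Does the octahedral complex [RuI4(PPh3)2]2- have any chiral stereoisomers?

An octahedron has six vertices in three trans pairs; every non-trans pair is cis.
Systematic placement gives 2 geometric isomers: PPh3 trans; PPh3 cis.
Each arrangement has an internal mirror plane or centre of symmetry, so none is chiral.

no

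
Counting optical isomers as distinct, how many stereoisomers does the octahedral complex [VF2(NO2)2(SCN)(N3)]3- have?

In an octahedral complex each vertex has one trans partner and four cis neighbours.
The distinct arrangements are (6 in all): F trans, NO2 cis; F trans, NO2 trans; F cis, NO2 cis (3 arrangements, 2 chiral); F cis, NO2 trans.
Of these, 2 lack any improper symmetry element and so occur as enantiomeric pairs, giving 6 + 2 = 8 stereoisomers in total.

8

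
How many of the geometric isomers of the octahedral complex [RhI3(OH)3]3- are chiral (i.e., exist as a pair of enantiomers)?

The six octahedral sites form three mutually perpendicular trans pairs.
Working through the distinct placements yields 2 geometric isomers: I mer; I fac.
Each arrangement has an internal mirror plane or centre of symmetry, so none is chiral.

0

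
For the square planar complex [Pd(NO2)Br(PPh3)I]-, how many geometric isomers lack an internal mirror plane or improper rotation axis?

0

In a square planar complex each vertex has one trans partner and two cis neighbours.
Systematic placement gives 3 geometric isomers: (Br/NO2 trans, I/PPh3 trans); (Br/PPh3 trans, I/NO2 trans); (Br/I trans, NO2/PPh3 trans).
Each arrangement has an internal mirror plane or centre of symmetry, so none is chiral.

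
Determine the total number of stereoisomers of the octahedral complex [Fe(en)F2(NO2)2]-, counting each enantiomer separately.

4

Each en is bidentate and must span two cis positions.
The distinct arrangements are (3 in all): F trans, NO2 cis; F cis, NO2 cis (chiral); F cis, NO2 trans.
One of these lacks any improper symmetry element and so occurs as an enantiomeric pair, giving 3 + 1 = 4 stereoisomers in total.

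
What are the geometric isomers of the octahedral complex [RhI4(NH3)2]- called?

cis and trans

The six octahedral sites form three mutually perpendicular trans pairs.
There are 2 geometric isomers: NH3 trans; NH3 cis.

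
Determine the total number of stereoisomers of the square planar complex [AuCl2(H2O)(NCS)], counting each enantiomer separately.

2

In a square planar complex each vertex has one trans partner and two cis neighbours.
Working through the distinct placements yields 2 geometric isomers: Cl cis; Cl trans.
Each arrangement has an internal mirror plane or centre of symmetry, so none is chiral.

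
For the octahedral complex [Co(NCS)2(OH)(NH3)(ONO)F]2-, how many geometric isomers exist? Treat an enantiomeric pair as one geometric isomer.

9

An octahedron has six vertices in three trans pairs; every non-trans pair is cis.
Systematic enumeration (placing each ligand type in turn and discarding arrangements equivalent by rotation or reflection) gives 9 geometric isomers.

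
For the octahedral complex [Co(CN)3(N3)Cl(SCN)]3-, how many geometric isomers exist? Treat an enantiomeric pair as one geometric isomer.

4

The six octahedral sites form three mutually perpendicular trans pairs.
There are 4 geometric isomers: CN mer (3 arrangements); CN fac (chiral).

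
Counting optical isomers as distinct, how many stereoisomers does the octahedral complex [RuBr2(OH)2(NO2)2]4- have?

The six octahedral sites form three mutually perpendicular trans pairs.
The distinct arrangements are (5 in all): Br trans, OH trans, NO2 trans; Br trans, OH cis, NO2 cis; Br cis, OH trans, NO2 cis; Br cis, OH cis, NO2 cis (chiral); Br cis, OH cis, NO2 trans.
One of these lacks any improper symmetry element and so occurs as an enantiomeric pair, giving 5 + 1 = 6 stereoisomers in total.

6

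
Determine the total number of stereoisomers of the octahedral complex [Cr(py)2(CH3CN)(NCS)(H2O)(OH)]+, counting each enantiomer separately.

15

Systematic enumeration (placing each ligand type in turn and discarding arrangements equivalent by rotation or reflection) gives 9 geometric isomers.
Of these, 6 lack any improper symmetry element and so occur as enantiomeric pairs, giving 9 + 6 = 15 stereoisomers in total.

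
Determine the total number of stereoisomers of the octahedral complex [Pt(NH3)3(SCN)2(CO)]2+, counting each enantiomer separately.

3

The six octahedral sites form three mutually perpendicular trans pairs.
The distinct arrangements are (3 in all): NH3 mer, SCN trans; NH3 fac, SCN cis; NH3 mer, SCN cis.
Each arrangement has an internal mirror plane or centre of symmetry, so none is chiral.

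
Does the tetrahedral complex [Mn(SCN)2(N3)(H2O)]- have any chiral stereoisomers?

Only one geometric arrangement is possible.

no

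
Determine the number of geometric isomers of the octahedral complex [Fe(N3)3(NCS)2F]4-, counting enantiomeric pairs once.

3

The distinct arrangements are (3 in all): N3 mer, NCS trans; N3 fac, NCS cis; N3 mer, NCS cis.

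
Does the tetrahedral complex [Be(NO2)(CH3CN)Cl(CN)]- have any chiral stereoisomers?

yes

In a tetrahedral complex all four positions are equivalent and every pair of ligands is adjacent — there is no cis/trans distinction.
Only one geometric arrangement is possible; it has no improper symmetry element, so it exists as a pair of enantiomers (2 stereoisomers).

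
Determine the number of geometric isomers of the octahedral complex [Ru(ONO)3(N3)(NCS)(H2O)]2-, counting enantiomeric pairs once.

An octahedron has six vertices in three trans pairs; every non-trans pair is cis.
There are 4 geometric isomers: ONO mer (3 arrangements); ONO fac (chiral).

4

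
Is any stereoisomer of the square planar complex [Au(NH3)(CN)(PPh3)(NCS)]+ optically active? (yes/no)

A square has two trans pairs of vertices; adjacent vertices are cis.
There are 3 geometric isomers: (CN/NH3 trans, NCS/PPh3 trans); (CN/PPh3 trans, NCS/NH3 trans); (CN/NCS trans, NH3/PPh3 trans).
Each arrangement has an internal mirror plane or centre of symmetry, so none is chiral.

no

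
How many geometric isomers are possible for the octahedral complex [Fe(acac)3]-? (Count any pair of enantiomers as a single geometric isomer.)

1

Each acac is bidentate and must span two cis positions.
Only one geometric arrangement is possible; it has no improper symmetry element, so it exists as a pair of enantiomers (2 stereoisomers).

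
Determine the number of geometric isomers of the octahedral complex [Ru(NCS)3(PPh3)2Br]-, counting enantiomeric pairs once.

3

An octahedron has six vertices in three trans pairs; every non-trans pair is cis.
The distinct arrangements are (3 in all): NCS mer, PPh3 trans; NCS fac, PPh3 cis; NCS mer, PPh3 cis.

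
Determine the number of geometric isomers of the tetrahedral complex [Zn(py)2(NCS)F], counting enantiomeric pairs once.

1

In a tetrahedral complex all four positions are equivalent and every pair of ligands is adjacent — there is no cis/trans distinction.
Only one geometric arrangement is possible.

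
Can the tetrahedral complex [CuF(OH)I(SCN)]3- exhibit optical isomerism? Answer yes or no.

All four vertices of a tetrahedron are equivalent and mutually adjacent, so cis/trans isomerism cannot arise.
Only one geometric arrangement is possible; it has no improper symmetry element, so it exists as a pair of enantiomers (2 stereoisomers).

yes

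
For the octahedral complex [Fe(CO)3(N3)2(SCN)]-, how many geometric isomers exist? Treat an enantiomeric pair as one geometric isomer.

In an octahedral complex each vertex has one trans partner and four cis neighbours.
Systematic placement gives 3 geometric isomers: CO mer, N3 cis; CO mer, N3 trans; CO fac, N3 cis.

3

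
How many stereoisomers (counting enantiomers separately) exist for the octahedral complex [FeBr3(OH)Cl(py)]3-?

5

An octahedron has six vertices in three trans pairs; every non-trans pair is cis.
Systematic placement gives 4 geometric isomers: Br mer (3 arrangements); Br fac (chiral).
One of these lacks any improper symmetry element and so occurs as an enantiomeric pair, giving 4 + 1 = 5 stereoisomers in total.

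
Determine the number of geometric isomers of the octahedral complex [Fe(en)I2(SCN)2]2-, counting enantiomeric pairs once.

An octahedron has six vertices in three trans pairs; every non-trans pair is cis.
Each en is bidentate and must span two cis positions.
There are 3 geometric isomers: I trans, SCN cis; I cis, SCN cis (chiral); I cis, SCN trans.

3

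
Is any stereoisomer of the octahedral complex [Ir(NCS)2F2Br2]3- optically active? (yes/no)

yes

The six octahedral sites form three mutually perpendicular trans pairs.
Working through the distinct placements yields 5 geometric isomers: NCS trans, F trans, Br trans; NCS cis, F cis, Br trans; NCS trans, F cis, Br cis; NCS cis, F cis, Br cis (chiral); NCS cis, F trans, Br cis.
One of these lacks any improper symmetry element and so occurs as an enantiomeric pair, giving 5 + 1 = 6 stereoisomers in total.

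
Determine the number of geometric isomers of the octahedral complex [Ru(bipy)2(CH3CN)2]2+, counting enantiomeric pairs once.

2

In an octahedral complex each vertex has one trans partner and four cis neighbours.
Each bipy is bidentate and must span two cis positions.
The distinct arrangements are (2 in all): CH3CN trans; CH3CN cis (chiral).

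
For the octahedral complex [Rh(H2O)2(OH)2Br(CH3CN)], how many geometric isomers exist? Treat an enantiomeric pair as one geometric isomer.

The six octahedral sites form three mutually perpendicular trans pairs.
The distinct arrangements are (6 in all): H2O trans, OH trans; H2O cis, OH cis (3 arrangements, 2 chiral); H2O cis, OH trans; H2O trans, OH cis.

6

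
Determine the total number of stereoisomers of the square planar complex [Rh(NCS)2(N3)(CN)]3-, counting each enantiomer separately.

In a square planar complex each vertex has one trans partner and two cis neighbours.
The distinct arrangements are (2 in all): NCS cis; NCS trans.
Each arrangement has an internal mirror plane or centre of symmetry, so none is chiral.

2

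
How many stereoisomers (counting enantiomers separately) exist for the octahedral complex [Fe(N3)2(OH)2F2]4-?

In an octahedral complex each vertex has one trans partner and four cis neighbours.
Working through the distinct placements yields 5 geometric isomers: N3 trans, OH trans, F trans; N3 cis, OH cis, F trans; N3 cis, OH trans, F cis; N3 cis, OH cis, F cis (chiral); N3 trans, OH cis, F cis.
One of these lacks any improper symmetry element and so occurs as an enantiomeric pair, giving 5 + 1 = 6 stereoisomers in total.

6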